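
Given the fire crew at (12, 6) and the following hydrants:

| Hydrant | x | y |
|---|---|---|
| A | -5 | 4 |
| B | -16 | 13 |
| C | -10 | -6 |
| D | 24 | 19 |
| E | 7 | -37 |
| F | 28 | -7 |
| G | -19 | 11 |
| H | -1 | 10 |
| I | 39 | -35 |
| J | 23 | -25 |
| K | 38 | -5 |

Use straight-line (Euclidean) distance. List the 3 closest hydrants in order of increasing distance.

H, A, D

Distances from (12, 6):
A: √((-17)² + (-2)²) = √(289.000 + 4.000) = 17.1
B: √((-28)² + (7)²) = √(784.000 + 49.000) = 28.9
C: √((-22)² + (-12)²) = √(484.000 + 144.000) = 25.1
D: √((12)² + (13)²) = √(144.000 + 169.000) = 17.7
E: √((-5)² + (-43)²) = √(25.000 + 1849.000) = 43.3
F: √((16)² + (-13)²) = √(256.000 + 169.000) = 20.6
G: √((-31)² + (5)²) = √(961.000 + 25.000) = 31.4
H: √((-13)² + (4)²) = √(169.000 + 16.000) = 13.6
I: √((27)² + (-41)²) = √(729.000 + 1681.000) = 49.1
J: √((11)² + (-31)²) = √(121.000 + 961.000) = 32.9
K: √((26)² + (-11)²) = √(676.000 + 121.000) = 28.2
Sorted: H (13.6) < A (17.1) < D (17.7) < F (20.6) < C (25.1) < …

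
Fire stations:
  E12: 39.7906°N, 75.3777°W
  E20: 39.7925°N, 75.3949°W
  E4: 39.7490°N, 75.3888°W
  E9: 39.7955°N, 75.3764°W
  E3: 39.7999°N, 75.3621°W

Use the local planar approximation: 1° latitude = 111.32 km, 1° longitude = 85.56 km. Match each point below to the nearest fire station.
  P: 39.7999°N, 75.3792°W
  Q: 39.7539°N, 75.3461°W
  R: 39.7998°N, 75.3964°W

P at 39.7999°N, 75.3792°W:
  E12: 1.0432 km
  E20: 1.5758 km
  E4: 5.7254 km
  E9: 0.5453 km
  E3: 1.4631 km
  → nearest: E9 (0.5453 km)
Q at 39.7539°N, 75.3461°W:
  E12: 4.8991 km
  E20: 5.9914 km
  E4: 3.6939 km
  E9: 5.3072 km
  E3: 5.3005 km
  → nearest: E4 (3.6939 km)
R at 39.7998°N, 75.3964°W:
  E12: 1.8997 km
  E20: 0.8227 km
  E4: 5.6923 km
  E9: 1.7769 km
  E3: 2.9347 km
  → nearest: E20 (0.8227 km)

P→E9; Q→E4; R→E20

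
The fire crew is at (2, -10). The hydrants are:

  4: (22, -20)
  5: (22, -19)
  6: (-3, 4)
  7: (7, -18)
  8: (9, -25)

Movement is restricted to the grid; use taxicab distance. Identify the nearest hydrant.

Distances from (2, -10):
4: |20| + |-10| = 20 + 10 = 30
5: |20| + |-9| = 20 + 9 = 29
6: |-5| + |14| = 5 + 14 = 19
7: |5| + |-8| = 5 + 8 = 13
8: |7| + |-15| = 7 + 15 = 22
Minimum: 7 at 13.

7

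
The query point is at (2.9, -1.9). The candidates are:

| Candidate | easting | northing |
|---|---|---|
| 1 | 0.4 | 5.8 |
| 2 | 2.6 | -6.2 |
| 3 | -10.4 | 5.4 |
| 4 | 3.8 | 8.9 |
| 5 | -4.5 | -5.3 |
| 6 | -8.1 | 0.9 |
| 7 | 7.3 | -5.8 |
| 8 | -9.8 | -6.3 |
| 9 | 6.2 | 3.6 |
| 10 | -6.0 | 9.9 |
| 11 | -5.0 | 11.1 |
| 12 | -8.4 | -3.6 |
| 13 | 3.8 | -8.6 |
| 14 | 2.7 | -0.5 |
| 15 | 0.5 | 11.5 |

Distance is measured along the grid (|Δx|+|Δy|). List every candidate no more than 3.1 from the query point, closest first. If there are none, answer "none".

14

Distances from (2.9, -1.9):
1: |-2.5| + |7.7| = 2.5 + 7.7 = 10.2
2: |-0.3| + |-4.3| = 0.3 + 4.3 = 4.6
3: |-13.3| + |7.3| = 13.3 + 7.3 = 20.6
4: |0.9| + |10.8| = 0.9 + 10.8 = 11.7
5: |-7.4| + |-3.4| = 7.4 + 3.4 = 10.8
6: |-11.0| + |2.8| = 11.0 + 2.8 = 13.8
7: |4.4| + |-3.9| = 4.4 + 3.9 = 8.3
8: |-12.7| + |-4.4| = 12.7 + 4.4 = 17.1
9: |3.3| + |5.5| = 3.3 + 5.5 = 8.8
10: |-8.9| + |11.8| = 8.9 + 11.8 = 20.7
11: |-7.9| + |13.0| = 7.9 + 13.0 = 20.9
12: |-11.3| + |-1.7| = 11.3 + 1.7 = 13.0
13: |0.9| + |-6.7| = 0.9 + 6.7 = 7.6
14: |-0.2| + |1.4| = 0.2 + 1.4 = 1.6
15: |-2.4| + |13.4| = 2.4 + 13.4 = 15.8
Threshold 3.1: 14 (1.6) is within range.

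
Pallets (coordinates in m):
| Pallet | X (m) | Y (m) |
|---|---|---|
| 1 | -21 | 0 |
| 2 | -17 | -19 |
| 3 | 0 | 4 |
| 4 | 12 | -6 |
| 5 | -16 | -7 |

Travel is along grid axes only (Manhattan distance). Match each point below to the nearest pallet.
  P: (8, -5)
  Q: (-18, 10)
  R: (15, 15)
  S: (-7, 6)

P→4; Q→1; R→4; S→3

P at (8, -5):
  1: |-29| + |5| = 29 + 5 = 34 m
  2: |-25| + |-14| = 25 + 14 = 39 m
  3: |-8| + |9| = 8 + 9 = 17 m
  4: |4| + |-1| = 4 + 1 = 5 m
  5: |-24| + |-2| = 24 + 2 = 26 m
  → nearest: 4 (5 m)
Q at (-18, 10):
  1: |-3| + |-10| = 3 + 10 = 13 m
  2: |1| + |-29| = 1 + 29 = 30 m
  3: |18| + |-6| = 18 + 6 = 24 m
  4: |30| + |-16| = 30 + 16 = 46 m
  5: |2| + |-17| = 2 + 17 = 19 m
  → nearest: 1 (13 m)
R at (15, 15):
  1: |-36| + |-15| = 36 + 15 = 51 m
  2: |-32| + |-34| = 32 + 34 = 66 m
  3: |-15| + |-11| = 15 + 11 = 26 m
  4: |-3| + |-21| = 3 + 21 = 24 m
  5: |-31| + |-22| = 31 + 22 = 53 m
  → nearest: 4 (24 m)
S at (-7, 6):
  1: |-14| + |-6| = 14 + 6 = 20 m
  2: |-10| + |-25| = 10 + 25 = 35 m
  3: |7| + |-2| = 7 + 2 = 9 m
  4: |19| + |-12| = 19 + 12 = 31 m
  5: |-9| + |-13| = 9 + 13 = 22 m
  → nearest: 3 (9 m)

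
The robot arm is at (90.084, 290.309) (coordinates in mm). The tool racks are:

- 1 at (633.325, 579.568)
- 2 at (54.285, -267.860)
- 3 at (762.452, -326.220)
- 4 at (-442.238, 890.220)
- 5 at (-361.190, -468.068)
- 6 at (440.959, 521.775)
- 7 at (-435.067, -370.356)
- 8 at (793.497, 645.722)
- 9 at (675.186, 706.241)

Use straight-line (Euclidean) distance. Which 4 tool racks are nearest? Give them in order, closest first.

Distances from (90.084, 290.309):
1: 615.452 mm
2: 559.316 mm
3: 912.243 mm
4: 802.035 mm
5: 882.487 mm
6: 420.345 mm
7: 843.956 mm
8: 788.104 mm
9: 717.874 mm
Sorted: 6 (420.345 mm) < 2 (559.316 mm) < 1 (615.452 mm) < 9 (717.874 mm) < 8 (788.104 mm) < 4 (802.035 mm) < …

6, 2, 1, 9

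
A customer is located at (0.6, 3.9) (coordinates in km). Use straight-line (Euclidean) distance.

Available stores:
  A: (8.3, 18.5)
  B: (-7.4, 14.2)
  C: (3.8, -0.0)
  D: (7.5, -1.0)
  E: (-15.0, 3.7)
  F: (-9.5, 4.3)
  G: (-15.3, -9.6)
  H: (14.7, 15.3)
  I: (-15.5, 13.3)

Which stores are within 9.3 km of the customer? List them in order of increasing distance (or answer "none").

C, D

Distances from (0.6, 3.9):
A: √((7.7)² + (14.6)²) = √(59.290 + 213.160) = 16.5 km
B: √((-8.0)² + (10.3)²) = √(64.000 + 106.090) = 13.0 km
C: √((3.2)² + (-3.9)²) = √(10.240 + 15.210) = 5.0 km
D: √((6.9)² + (-4.9)²) = √(47.610 + 24.010) = 8.5 km
E: √((-15.6)² + (-0.2)²) = √(243.360 + 0.040) = 15.6 km
F: √((-10.1)² + (0.4)²) = √(102.010 + 0.160) = 10.1 km
G: √((-15.9)² + (-13.5)²) = √(252.810 + 182.250) = 20.9 km
H: √((14.1)² + (11.4)²) = √(198.810 + 129.960) = 18.1 km
I: √((-16.1)² + (9.4)²) = √(259.210 + 88.360) = 18.6 km
Threshold 9.3 km: C (5.0 km), D (8.5 km) are within range.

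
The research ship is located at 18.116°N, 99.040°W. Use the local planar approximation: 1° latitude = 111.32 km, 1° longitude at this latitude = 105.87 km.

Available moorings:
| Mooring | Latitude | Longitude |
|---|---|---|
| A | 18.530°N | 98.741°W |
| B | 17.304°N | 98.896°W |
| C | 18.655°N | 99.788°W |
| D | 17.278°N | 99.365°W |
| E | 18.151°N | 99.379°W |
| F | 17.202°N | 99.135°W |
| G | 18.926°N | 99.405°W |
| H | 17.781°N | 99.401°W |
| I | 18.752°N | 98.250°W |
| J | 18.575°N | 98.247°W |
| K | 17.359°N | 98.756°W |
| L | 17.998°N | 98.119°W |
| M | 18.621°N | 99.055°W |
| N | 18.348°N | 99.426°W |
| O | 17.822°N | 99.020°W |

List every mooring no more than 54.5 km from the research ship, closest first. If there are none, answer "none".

O, E, N, H

Distances from 18.116°N, 99.040°W:
A: 55.911 km
B: 91.668 km
C: 99.355 km
D: 99.429 km
E: 36.101 km
F: 102.242 km
G: 98.101 km
H: 53.399 km
I: 109.580 km
J: 98.281 km
K: 89.473 km
L: 98.387 km
M: 56.239 km
N: 48.343 km
O: 32.797 km
Threshold 54.5 km: O (32.797 km), E (36.101 km), N (48.343 km), H (53.399 km) are within range.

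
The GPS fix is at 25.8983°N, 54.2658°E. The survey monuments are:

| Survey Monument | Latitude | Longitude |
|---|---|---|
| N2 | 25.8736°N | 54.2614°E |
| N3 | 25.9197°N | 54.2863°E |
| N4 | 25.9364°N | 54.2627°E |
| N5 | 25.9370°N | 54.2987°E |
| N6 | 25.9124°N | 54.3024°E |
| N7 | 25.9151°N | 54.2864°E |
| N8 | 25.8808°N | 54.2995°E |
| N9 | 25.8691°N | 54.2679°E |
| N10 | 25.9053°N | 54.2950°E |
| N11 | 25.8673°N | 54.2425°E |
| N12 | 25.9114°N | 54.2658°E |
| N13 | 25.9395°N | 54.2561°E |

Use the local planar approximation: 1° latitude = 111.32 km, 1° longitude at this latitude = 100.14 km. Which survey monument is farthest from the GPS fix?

Distances from 25.8983°N, 54.2658°E:
N2: 2.7847 km
N3: 3.1447 km
N4: 4.2526 km
N5: 5.4235 km
N6: 3.9871 km
N7: 2.7844 km
N8: 3.8966 km
N9: 3.2573 km
N10: 3.0261 km
N11: 4.1657 km
N12: 1.4583 km
N13: 4.6881 km
Maximum: N5 at 5.4235 km.

N5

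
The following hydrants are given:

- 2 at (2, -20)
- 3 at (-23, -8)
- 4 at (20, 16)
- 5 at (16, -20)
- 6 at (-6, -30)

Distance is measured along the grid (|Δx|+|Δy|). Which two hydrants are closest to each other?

Pairwise distances:
2–5: |14| + |0| = 14 + 0 = 14
2–6: |-8| + |-10| = 8 + 10 = 18
5–6: |-22| + |-10| = 22 + 10 = 32
2–3: |-25| + |12| = 25 + 12 = 37
3–6: |17| + |-22| = 17 + 22 = 39
4–5: |-4| + |-36| = 4 + 36 = 40
3–5: |39| + |-12| = 39 + 12 = 51
2–4: |18| + |36| = 18 + 36 = 54
3–4: |43| + |24| = 43 + 24 = 67
4–6: |-26| + |-46| = 26 + 46 = 72
Closest pair: 2–5 at 14.

2 and 5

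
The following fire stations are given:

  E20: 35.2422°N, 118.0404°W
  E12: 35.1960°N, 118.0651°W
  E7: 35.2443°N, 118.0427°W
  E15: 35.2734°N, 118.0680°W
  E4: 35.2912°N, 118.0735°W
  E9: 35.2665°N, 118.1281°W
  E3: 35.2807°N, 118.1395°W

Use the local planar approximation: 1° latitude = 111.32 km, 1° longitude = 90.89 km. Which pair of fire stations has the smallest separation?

Pairwise distances:
E20–E12: √((-0.0462·111.32)² + (-0.0247·90.89)²) = √(26.450284 + 5.039949) = 5.6116 km
E20–E7: √((0.0021·111.32)² + (-0.0023·90.89)²) = √(0.054649 + 0.043701) = 0.3136 km
E20–E15: √((0.0312·111.32)² + (-0.0276·90.89)²) = √(12.063007 + 6.292893) = 4.2844 km
E20–E4: √((0.0490·111.32)² + (-0.0331·90.89)²) = √(29.753534 + 9.050826) = 6.2293 km
E20–E9: √((0.0243·111.32)² + (-0.0877·90.89)²) = √(7.317436 + 63.537686) = 8.4175 km
E20–E3: √((0.0385·111.32)² + (-0.0991·90.89)²) = √(18.368253 + 81.129634) = 9.9749 km
E12–E7: √((0.0483·111.32)² + (0.0224·90.89)²) = √(28.909505 + 4.145035) = 5.7493 km
E12–E15: √((0.0774·111.32)² + (-0.0029·90.89)²) = √(74.238351 + 0.069475) = 8.6202 km
E12–E4: √((0.0952·111.32)² + (-0.0084·90.89)²) = √(112.310482 + 0.582896) = 10.6251 km
E12–E9: √((0.0705·111.32)² + (-0.0630·90.89)²) = √(61.592046 + 32.787878) = 9.7149 km
E12–E3: √((0.0847·111.32)² + (-0.0744·90.89)²) = √(88.902345 + 45.727565) = 11.6030 km
E7–E15: √((0.0291·111.32)² + (-0.0253·90.89)²) = √(10.493790 + 5.287778) = 3.9726 km
E7–E4: √((0.0469·111.32)² + (-0.0308·90.89)²) = √(27.257880 + 7.836708) = 5.9241 km
E7–E9: √((0.0222·111.32)² + (-0.0854·90.89)²) = √(6.107343 + 60.248737) = 8.1459 km
E7–E3: √((0.0364·111.32)² + (-0.0968·90.89)²) = √(16.419093 + 77.407479) = 9.6864 km
E15–E4: √((0.0178·111.32)² + (-0.0055·90.89)²) = √(3.926326 + 0.249895) = 2.0436 km
E15–E9: √((-0.0069·111.32)² + (-0.0601·90.89)²) = √(0.589990 + 29.838786) = 5.5162 km
E15–E3: √((0.0073·111.32)² + (-0.0715·90.89)²) = √(0.660377 + 42.232257) = 6.5492 km
E4–E9: √((-0.0247·111.32)² + (-0.0546·90.89)²) = √(7.560322 + 24.627339) = 5.6734 km
E4–E3: √((-0.0105·111.32)² + (-0.0660·90.89)²) = √(1.366234 + 35.984882) = 6.1116 km
E9–E3: √((0.0142·111.32)² + (-0.0114·90.89)²) = √(2.498752 + 1.073599) = 1.8901 km
Closest pair: E20–E7 at 0.3136 km.

E20 and E7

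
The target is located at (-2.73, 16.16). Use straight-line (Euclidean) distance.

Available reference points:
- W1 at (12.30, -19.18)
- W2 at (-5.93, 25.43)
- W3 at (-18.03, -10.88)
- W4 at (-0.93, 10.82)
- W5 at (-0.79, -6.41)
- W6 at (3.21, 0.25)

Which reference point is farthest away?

Distances from (-2.73, 16.16):
W1: 38.40
W2: 9.81
W3: 31.07
W4: 5.64
W5: 22.65
W6: 16.98
Maximum: W1 at 38.40.

W1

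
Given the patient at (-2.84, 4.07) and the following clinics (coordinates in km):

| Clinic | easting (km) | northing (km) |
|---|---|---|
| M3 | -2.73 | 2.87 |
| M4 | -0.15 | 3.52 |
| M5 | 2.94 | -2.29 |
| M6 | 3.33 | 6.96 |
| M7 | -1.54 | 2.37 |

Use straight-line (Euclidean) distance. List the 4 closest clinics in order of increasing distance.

Distances from (-2.84, 4.07):
M3: √((0.11)² + (-1.20)²) = √(0.0121 + 1.4400) = 1.21 km
M4: √((2.69)² + (-0.55)²) = √(7.2361 + 0.3025) = 2.75 km
M5: √((5.78)² + (-6.36)²) = √(33.4084 + 40.4496) = 8.59 km
M6: √((6.17)² + (2.89)²) = √(38.0689 + 8.3521) = 6.81 km
M7: √((1.30)² + (-1.70)²) = √(1.6900 + 2.8900) = 2.14 km
Sorted: M3 (1.21 km) < M7 (2.14 km) < M4 (2.75 km) < M6 (6.81 km) < M5 (8.59 km)

M3, M7, M4, M6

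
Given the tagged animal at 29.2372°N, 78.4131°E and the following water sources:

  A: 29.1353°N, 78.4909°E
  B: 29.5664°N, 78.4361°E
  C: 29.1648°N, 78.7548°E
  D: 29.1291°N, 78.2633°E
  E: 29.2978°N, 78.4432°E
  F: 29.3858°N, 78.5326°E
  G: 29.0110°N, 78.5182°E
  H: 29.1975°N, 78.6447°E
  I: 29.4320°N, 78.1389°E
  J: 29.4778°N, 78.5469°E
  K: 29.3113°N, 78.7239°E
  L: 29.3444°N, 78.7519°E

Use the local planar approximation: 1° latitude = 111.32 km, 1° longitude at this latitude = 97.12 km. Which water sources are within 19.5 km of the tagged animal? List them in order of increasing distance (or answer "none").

Distances from 29.2372°N, 78.4131°E:
A: 13.6296 km
B: 36.7146 km
C: 34.1506 km
D: 18.8804 km
E: 7.3522 km
F: 20.2074 km
G: 27.1708 km
H: 22.9230 km
I: 34.3427 km
J: 29.7695 km
K: 31.2917 km
L: 35.0014 km
Threshold 19.5 km: E (7.3522 km), A (13.6296 km), D (18.8804 km) are within range.

E, A, D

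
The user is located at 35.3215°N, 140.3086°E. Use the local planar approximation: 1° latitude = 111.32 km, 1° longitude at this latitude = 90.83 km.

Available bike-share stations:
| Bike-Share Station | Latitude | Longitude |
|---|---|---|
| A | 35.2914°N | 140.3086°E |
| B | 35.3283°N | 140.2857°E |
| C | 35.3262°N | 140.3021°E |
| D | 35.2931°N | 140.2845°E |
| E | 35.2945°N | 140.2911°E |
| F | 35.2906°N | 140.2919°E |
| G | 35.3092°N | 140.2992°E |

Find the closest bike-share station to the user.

Distances from 35.3215°N, 140.3086°E:
A: 3.3507 km
B: 2.2135 km
C: 0.7889 km
D: 3.8454 km
E: 3.4001 km
F: 3.7594 km
G: 1.6136 km
Minimum: C at 0.7889 km.

C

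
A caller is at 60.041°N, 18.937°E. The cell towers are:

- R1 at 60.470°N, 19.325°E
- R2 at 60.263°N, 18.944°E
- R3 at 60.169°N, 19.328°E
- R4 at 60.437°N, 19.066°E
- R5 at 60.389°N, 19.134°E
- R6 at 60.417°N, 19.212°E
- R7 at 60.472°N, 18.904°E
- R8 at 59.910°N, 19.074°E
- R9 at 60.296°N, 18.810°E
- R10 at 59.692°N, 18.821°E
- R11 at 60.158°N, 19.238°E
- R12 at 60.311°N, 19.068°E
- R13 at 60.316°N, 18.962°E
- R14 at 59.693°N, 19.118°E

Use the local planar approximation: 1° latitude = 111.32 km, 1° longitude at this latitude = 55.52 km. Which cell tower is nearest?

Distances from 60.041°N, 18.937°E:
R1: 52.390 km
R2: 24.716 km
R3: 25.967 km
R4: 44.661 km
R5: 40.254 km
R6: 44.554 km
R7: 48.014 km
R8: 16.447 km
R9: 29.249 km
R10: 39.381 km
R11: 21.188 km
R12: 30.924 km
R13: 30.644 km
R14: 40.022 km
Minimum: R8 at 16.447 km.

R8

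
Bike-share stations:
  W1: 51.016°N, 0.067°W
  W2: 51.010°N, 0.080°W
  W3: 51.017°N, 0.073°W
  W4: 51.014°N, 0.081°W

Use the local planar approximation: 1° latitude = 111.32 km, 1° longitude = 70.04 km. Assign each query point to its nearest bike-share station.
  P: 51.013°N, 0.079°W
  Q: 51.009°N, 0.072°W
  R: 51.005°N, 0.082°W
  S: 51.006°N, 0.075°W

P→W4; Q→W2; R→W2; S→W2

P at 51.013°N, 0.079°W:
  W1: 0.904 km
  W2: 0.341 km
  W3: 0.612 km
  W4: 0.179 km
  → nearest: W4 (0.179 km)
Q at 51.009°N, 0.072°W:
  W1: 0.854 km
  W2: 0.571 km
  W3: 0.893 km
  W4: 0.841 km
  → nearest: W2 (0.571 km)
R at 51.005°N, 0.082°W:
  W1: 1.613 km
  W2: 0.574 km
  W3: 1.477 km
  W4: 1.004 km
  → nearest: W2 (0.574 km)
S at 51.006°N, 0.075°W:
  W1: 1.246 km
  W2: 0.566 km
  W3: 1.233 km
  W4: 0.985 km
  → nearest: W2 (0.566 km)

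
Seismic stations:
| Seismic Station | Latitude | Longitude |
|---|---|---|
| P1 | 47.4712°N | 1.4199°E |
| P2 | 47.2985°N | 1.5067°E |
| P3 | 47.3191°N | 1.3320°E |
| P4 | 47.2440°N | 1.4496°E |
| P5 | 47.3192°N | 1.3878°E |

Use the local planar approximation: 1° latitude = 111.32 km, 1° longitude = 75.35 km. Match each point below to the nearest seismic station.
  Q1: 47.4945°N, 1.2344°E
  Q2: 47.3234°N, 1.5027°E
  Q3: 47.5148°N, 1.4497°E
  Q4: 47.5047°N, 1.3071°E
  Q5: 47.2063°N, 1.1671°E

Q1→P1; Q2→P2; Q3→P1; Q4→P1; Q5→P3

Q1 at 47.4945°N, 1.2344°E:
  P1: √((-0.0233·111.32)² + (0.1855·75.35)²) = √(6.727570 + 195.368410) = 14.2160 km
  P2: √((-0.1960·111.32)² + (0.2723·75.35)²) = √(476.056542 + 420.980322) = 29.9506 km
  P3: √((-0.1754·111.32)² + (0.0976·75.35)²) = √(381.246244 + 54.083669) = 20.8646 km
  P4: √((-0.2505·111.32)² + (0.2152·75.35)²) = √(777.610034 + 262.936603) = 32.2575 km
  P5: √((-0.1753·111.32)² + (0.1534·75.35)²) = √(380.811651 + 133.603315) = 22.6807 km
  → nearest: P1 (14.2160 km)
Q2 at 47.3234°N, 1.5027°E:
  P1: √((0.1478·111.32)² + (-0.0828·75.35)²) = √(270.704368 + 38.924871) = 17.5963 km
  P2: √((-0.0249·111.32)² + (0.0040·75.35)²) = √(7.683252 + 0.090842) = 2.7882 km
  P3: √((-0.0043·111.32)² + (-0.1707·75.35)²) = √(0.229131 + 165.437346) = 12.8711 km
  P4: √((-0.0794·111.32)² + (-0.0531·75.35)²) = √(78.124527 + 16.008681) = 9.7022 km
  P5: √((-0.0042·111.32)² + (-0.1149·75.35)²) = √(0.218597 + 74.956029) = 8.6703 km
  → nearest: P2 (2.7882 km)
Q3 at 47.5148°N, 1.4497°E:
  P1: √((-0.0436·111.32)² + (-0.0298·75.35)²) = √(23.556967 + 5.041956) = 5.3478 km
  P2: √((-0.2163·111.32)² + (0.0570·75.35)²) = √(579.774933 + 18.446596) = 24.4586 km
  P3: √((-0.1957·111.32)² + (-0.1177·75.35)²) = √(474.600342 + 78.653751) = 23.5214 km
  P4: √((-0.2708·111.32)² + (-0.0001·75.35)²) = √(908.748517 + 0.000057) = 30.1455 km
  P5: √((-0.1956·111.32)² + (-0.0619·75.35)²) = √(474.115437 + 21.754435) = 22.2681 km
  → nearest: P1 (5.3478 km)
Q4 at 47.5047°N, 1.3071°E:
  P1: √((-0.0335·111.32)² + (0.1128·75.35)²) = √(13.907082 + 72.241160) = 9.2816 km
  P2: √((-0.2062·111.32)² + (0.1996·75.35)²) = √(526.894563 + 226.197389) = 27.4425 km
  P3: √((-0.1856·111.32)² + (0.0249·75.35)²) = √(426.876590 + 3.520183) = 20.7460 km
  P4: √((-0.2607·111.32)² + (0.1425·75.35)²) = √(842.225638 + 115.291222) = 30.9438 km
  P5: √((-0.1855·111.32)² + (0.0807·75.35)²) = √(426.416718 + 36.975460) = 21.5265 km
  → nearest: P1 (9.2816 km)
Q5 at 47.2063°N, 1.1671°E:
  P1: √((0.2649·111.32)² + (0.2528·75.35)²) = √(869.581540 + 362.844590) = 35.1059 km
  P2: √((0.0922·111.32)² + (0.3396·75.35)²) = √(105.343620 + 654.789756) = 27.5705 km
  P3: √((0.1128·111.32)² + (0.1649·75.35)²) = √(157.675637 + 154.385968) = 17.6653 km
  P4: √((0.0377·111.32)² + (0.2825·75.35)²) = √(17.612828 + 453.109761) = 21.6961 km
  P5: √((0.1129·111.32)² + (0.2207·75.35)²) = √(157.955328 + 276.548419) = 20.8448 km
  → nearest: P3 (17.6653 km)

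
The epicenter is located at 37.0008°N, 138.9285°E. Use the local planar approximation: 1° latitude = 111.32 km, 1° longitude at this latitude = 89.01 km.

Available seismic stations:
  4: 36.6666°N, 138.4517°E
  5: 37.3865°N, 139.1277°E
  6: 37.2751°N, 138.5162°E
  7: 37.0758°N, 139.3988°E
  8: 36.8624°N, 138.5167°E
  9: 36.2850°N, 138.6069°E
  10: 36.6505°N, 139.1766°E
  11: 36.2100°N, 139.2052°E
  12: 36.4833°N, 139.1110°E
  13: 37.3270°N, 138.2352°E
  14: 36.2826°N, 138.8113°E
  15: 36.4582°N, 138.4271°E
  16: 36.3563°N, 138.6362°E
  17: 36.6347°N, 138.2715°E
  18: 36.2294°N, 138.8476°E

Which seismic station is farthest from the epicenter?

11

Distances from 37.0008°N, 138.9285°E:
4: √((-0.3342·111.32)² + (-0.4768·89.01)²) = √(1384.073923 + 1801.150884) = 56.4378 km
5: √((0.3857·111.32)² + (0.1992·89.01)²) = √(1843.510744 + 314.380985) = 46.4531 km
6: √((0.2743·111.32)² + (-0.4123·89.01)²) = √(932.390866 + 1346.803610) = 47.7409 km
7: √((0.0750·111.32)² + (0.4703·89.01)²) = √(69.705801 + 1752.377061) = 42.6859 km
8: √((-0.1384·111.32)² + (-0.4118·89.01)²) = √(237.366035 + 1343.539028) = 39.7606 km
9: √((-0.7158·111.32)² + (-0.3216·89.01)²) = √(6349.357540 + 819.425891) = 84.6687 km
10: √((-0.3503·111.32)² + (0.2481·89.01)²) = √(1520.640909 + 487.675716) = 44.8142 km
11: √((-0.7908·111.32)² + (0.2767·89.01)²) = √(7749.607671 + 606.590941) = 91.4122 km
12: √((-0.5175·111.32)² + (0.1825·89.01)²) = √(3318.693186 + 263.878095) = 59.8546 km
13: √((0.3262·111.32)² + (-0.6933·89.01)²) = √(1318.603757 + 3808.202225) = 71.6017 km
14: √((-0.7182·111.32)² + (-0.1172·89.01)²) = √(6392.006338 + 108.826040) = 80.6277 km
15: √((-0.5426·111.32)² + (-0.5014·89.01)²) = √(3648.429631 + 1991.802446) = 75.1015 km
16: √((-0.6445·111.32)² + (-0.2923·89.01)²) = √(5147.451208 + 676.916707) = 76.3175 km
17: √((-0.3661·111.32)² + (-0.6570·89.01)²) = √(1660.909056 + 3419.860107) = 71.2795 km
18: √((-0.7714·111.32)² + (-0.0809·89.01)²) = √(7374.042977 + 51.853090) = 86.1736 km
Maximum: 11 at 91.4122 km.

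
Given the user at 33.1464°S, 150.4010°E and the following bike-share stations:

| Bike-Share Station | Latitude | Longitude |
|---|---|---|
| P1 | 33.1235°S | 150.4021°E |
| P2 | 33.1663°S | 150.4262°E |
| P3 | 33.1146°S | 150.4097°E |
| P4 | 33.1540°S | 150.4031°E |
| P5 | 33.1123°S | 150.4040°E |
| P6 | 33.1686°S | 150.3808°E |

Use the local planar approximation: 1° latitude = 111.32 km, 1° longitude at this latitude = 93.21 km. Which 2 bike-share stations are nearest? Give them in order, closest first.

Distances from 33.1464°S, 150.4010°E:
P1: √((0.0229·111.32)² + (0.0011·93.21)²) = √(6.498563 + 0.010513) = 2.5513 km
P2: √((-0.0199·111.32)² + (0.0252·93.21)²) = √(4.907412 + 5.517294) = 3.2287 km
P3: √((0.0318·111.32)² + (0.0087·93.21)²) = √(12.531430 + 0.657603) = 3.6317 km
P4: √((-0.0076·111.32)² + (0.0021·93.21)²) = √(0.715770 + 0.038315) = 0.8684 km
P5: √((0.0341·111.32)² + (0.0030·93.21)²) = √(14.409707 + 0.078193) = 3.8063 km
P6: √((-0.0222·111.32)² + (-0.0202·93.21)²) = √(6.107343 + 3.545094) = 3.1068 km
Sorted: P4 (0.8684 km) < P1 (2.5513 km) < P6 (3.1068 km) < P2 (3.2287 km) < …

P4, P1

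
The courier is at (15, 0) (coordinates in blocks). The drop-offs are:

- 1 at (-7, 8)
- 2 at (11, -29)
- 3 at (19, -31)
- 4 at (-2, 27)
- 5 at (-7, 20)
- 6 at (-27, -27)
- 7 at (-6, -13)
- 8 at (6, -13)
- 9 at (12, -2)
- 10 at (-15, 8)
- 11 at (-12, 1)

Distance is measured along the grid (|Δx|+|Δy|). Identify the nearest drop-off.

9

Distances from (15, 0):
1: |-22| + |8| = 22 + 8 = 30 blocks
2: |-4| + |-29| = 4 + 29 = 33 blocks
3: |4| + |-31| = 4 + 31 = 35 blocks
4: |-17| + |27| = 17 + 27 = 44 blocks
5: |-22| + |20| = 22 + 20 = 42 blocks
6: |-42| + |-27| = 42 + 27 = 69 blocks
7: |-21| + |-13| = 21 + 13 = 34 blocks
8: |-9| + |-13| = 9 + 13 = 22 blocks
9: |-3| + |-2| = 3 + 2 = 5 blocks
10: |-30| + |8| = 30 + 8 = 38 blocks
11: |-27| + |1| = 27 + 1 = 28 blocks
Minimum: 9 at 5 blocks.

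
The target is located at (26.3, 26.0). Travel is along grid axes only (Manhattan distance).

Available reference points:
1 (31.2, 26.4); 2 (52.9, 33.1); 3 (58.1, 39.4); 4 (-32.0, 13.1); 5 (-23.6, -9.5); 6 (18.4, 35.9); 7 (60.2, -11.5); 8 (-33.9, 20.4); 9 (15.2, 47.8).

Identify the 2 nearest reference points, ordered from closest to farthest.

1, 6

Distances from (26.3, 26.0):
1: |4.9| + |0.4| = 4.9 + 0.4 = 5.3
2: |26.6| + |7.1| = 26.6 + 7.1 = 33.7
3: |31.8| + |13.4| = 31.8 + 13.4 = 45.2
4: |-58.3| + |-12.9| = 58.3 + 12.9 = 71.2
5: |-49.9| + |-35.5| = 49.9 + 35.5 = 85.4
6: |-7.9| + |9.9| = 7.9 + 9.9 = 17.8
7: |33.9| + |-37.5| = 33.9 + 37.5 = 71.4
8: |-60.2| + |-5.6| = 60.2 + 5.6 = 65.8
9: |-11.1| + |21.8| = 11.1 + 21.8 = 32.9
Sorted: 1 (5.3) < 6 (17.8) < 9 (32.9) < 2 (33.7) < …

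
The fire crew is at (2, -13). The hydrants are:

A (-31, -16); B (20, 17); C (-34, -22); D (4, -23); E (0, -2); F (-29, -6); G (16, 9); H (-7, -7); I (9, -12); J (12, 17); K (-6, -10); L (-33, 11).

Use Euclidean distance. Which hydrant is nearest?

I

Distances from (2, -13):
A: 33.1
B: 35.0
C: 37.1
D: 10.2
E: 11.2
F: 31.8
G: 26.1
H: 10.8
I: 7.1
J: 31.6
K: 8.5
L: 42.4
Minimum: I at 7.1.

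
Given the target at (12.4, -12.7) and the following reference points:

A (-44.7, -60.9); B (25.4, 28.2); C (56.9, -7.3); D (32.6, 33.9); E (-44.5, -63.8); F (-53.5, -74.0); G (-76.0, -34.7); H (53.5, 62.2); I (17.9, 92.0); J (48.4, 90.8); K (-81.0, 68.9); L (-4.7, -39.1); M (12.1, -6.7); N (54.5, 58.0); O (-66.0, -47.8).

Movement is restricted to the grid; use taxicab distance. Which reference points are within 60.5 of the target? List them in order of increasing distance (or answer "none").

M, L, C, B

Distances from (12.4, -12.7):
A: 105.3
B: 53.9
C: 49.9
D: 66.8
E: 108.0
F: 127.2
G: 110.4
H: 116.0
I: 110.2
J: 139.5
K: 175.0
L: 43.5
M: 6.3
N: 112.8
O: 113.5
Threshold 60.5: M (6.3), L (43.5), C (49.9), B (53.9) are within range.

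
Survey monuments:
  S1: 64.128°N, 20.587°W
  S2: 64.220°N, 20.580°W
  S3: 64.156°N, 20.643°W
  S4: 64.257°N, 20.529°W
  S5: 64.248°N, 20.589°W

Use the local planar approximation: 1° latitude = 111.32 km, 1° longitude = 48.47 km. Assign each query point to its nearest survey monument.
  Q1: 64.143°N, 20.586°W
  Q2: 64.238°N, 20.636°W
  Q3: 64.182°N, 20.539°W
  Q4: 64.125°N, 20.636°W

Q1 at 64.143°N, 20.586°W:
  S1: 1.671 km
  S2: 8.577 km
  S3: 3.119 km
  S4: 12.988 km
  S5: 11.690 km
  → nearest: S1 (1.671 km)
Q2 at 64.238°N, 20.636°W:
  S1: 12.473 km
  S2: 3.374 km
  S3: 9.135 km
  S4: 5.601 km
  S5: 2.536 km
  → nearest: S5 (2.536 km)
Q3 at 64.182°N, 20.539°W:
  S1: 6.446 km
  S2: 4.674 km
  S3: 5.813 km
  S4: 8.363 km
  S5: 7.737 km
  → nearest: S2 (4.674 km)
Q4 at 64.125°N, 20.636°W:
  S1: 2.398 km
  S2: 10.918 km
  S3: 3.468 km
  S4: 15.583 km
  S5: 13.881 km
  → nearest: S1 (2.398 km)

Q1→S1; Q2→S5; Q3→S2; Q4→S1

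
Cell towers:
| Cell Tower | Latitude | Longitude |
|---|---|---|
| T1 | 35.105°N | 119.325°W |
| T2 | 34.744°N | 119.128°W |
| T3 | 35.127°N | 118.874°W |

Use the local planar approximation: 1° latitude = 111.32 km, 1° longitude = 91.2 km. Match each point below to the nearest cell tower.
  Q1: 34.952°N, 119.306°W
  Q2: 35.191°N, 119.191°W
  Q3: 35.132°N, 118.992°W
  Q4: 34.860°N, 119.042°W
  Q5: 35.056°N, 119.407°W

Q1→T1; Q2→T1; Q3→T3; Q4→T2; Q5→T1

Q1 at 34.952°N, 119.306°W:
  T1: 17.120 km
  T2: 28.278 km
  T3: 43.952 km
  → nearest: T1 (17.120 km)
Q2 at 35.191°N, 119.191°W:
  T1: 15.524 km
  T2: 50.091 km
  T3: 29.775 km
  → nearest: T1 (15.524 km)
Q3 at 35.132°N, 118.992°W:
  T1: 30.518 km
  T2: 44.938 km
  T3: 10.776 km
  → nearest: T3 (10.776 km)
Q4 at 34.860°N, 119.042°W:
  T1: 37.550 km
  T2: 15.108 km
  T3: 33.439 km
  → nearest: T2 (15.108 km)
Q5 at 35.056°N, 119.407°W:
  T1: 9.256 km
  T2: 43.055 km
  T3: 49.248 km
  → nearest: T1 (9.256 km)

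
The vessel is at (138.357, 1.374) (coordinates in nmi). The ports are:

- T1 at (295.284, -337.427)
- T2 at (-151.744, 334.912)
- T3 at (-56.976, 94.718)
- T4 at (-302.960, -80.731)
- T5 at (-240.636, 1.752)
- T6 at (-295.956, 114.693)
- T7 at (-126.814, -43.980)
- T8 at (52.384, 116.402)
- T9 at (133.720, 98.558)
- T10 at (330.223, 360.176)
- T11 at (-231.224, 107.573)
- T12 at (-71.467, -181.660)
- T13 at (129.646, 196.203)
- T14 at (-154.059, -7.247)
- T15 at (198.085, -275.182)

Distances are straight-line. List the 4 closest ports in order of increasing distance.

Distances from (138.357, 1.374):
T1: √((156.927)² + (-338.801)²) = √(24626.08333 + 114786.11760) = 373.379 nmi
T2: √((-290.101)² + (333.538)²) = √(84158.59020 + 111247.59744) = 442.048 nmi
T3: √((-195.333)² + (93.344)²) = √(38154.98089 + 8713.10234) = 216.490 nmi
T4: √((-441.317)² + (-82.105)²) = √(194760.69449 + 6741.23102) = 448.890 nmi
T5: √((-378.993)² + (0.378)²) = √(143635.69405 + 0.14288) = 378.993 nmi
T6: √((-434.313)² + (113.319)²) = √(188627.78197 + 12841.19576) = 448.853 nmi
T7: √((-265.171)² + (-45.354)²) = √(70315.65924 + 2056.98532) = 269.022 nmi
T8: √((-85.973)² + (115.028)²) = √(7391.35673 + 13231.44078) = 143.606 nmi
T9: √((-4.637)² + (97.184)²) = √(21.50177 + 9444.72986) = 97.295 nmi
T10: √((191.866)² + (358.802)²) = √(36812.56196 + 128738.87520) = 406.880 nmi
T11: √((-369.581)² + (106.199)²) = √(136590.11556 + 11278.22760) = 384.537 nmi
T12: √((-209.824)² + (-183.034)²) = √(44026.11098 + 33501.44516) = 278.438 nmi
T13: √((-8.711)² + (194.829)²) = √(75.88152 + 37958.33924) = 195.024 nmi
T14: √((-292.416)² + (-8.621)²) = √(85507.11706 + 74.32164) = 292.543 nmi
T15: √((59.728)² + (-276.556)²) = √(3567.43398 + 76483.22114) = 282.932 nmi
Sorted: T9 (97.295 nmi) < T8 (143.606 nmi) < T13 (195.024 nmi) < T3 (216.490 nmi) < T7 (269.022 nmi) < T12 (278.438 nmi) < …

T9, T8, T13, T3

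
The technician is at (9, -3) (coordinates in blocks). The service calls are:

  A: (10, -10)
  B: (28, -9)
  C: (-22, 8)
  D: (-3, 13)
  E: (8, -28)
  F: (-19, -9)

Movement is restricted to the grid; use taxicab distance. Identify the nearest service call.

A

Distances from (9, -3):
A: 8 blocks
B: 25 blocks
C: 42 blocks
D: 28 blocks
E: 26 blocks
F: 34 blocks
Minimum: A at 8 blocks.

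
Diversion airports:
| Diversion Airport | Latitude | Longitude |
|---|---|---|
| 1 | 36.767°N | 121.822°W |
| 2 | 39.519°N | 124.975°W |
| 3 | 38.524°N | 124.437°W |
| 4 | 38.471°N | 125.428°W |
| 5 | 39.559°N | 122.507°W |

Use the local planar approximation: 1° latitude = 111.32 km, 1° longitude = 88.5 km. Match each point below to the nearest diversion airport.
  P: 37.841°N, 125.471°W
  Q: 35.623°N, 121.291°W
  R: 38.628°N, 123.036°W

P→4; Q→1; R→5

P at 37.841°N, 125.471°W:
  1: √((-1.074·111.32)² + (3.649·88.5)²) = √(14294.03885 + 104287.98303) = 344.357 km
  2: √((1.678·111.32)² + (0.496·88.5)²) = √(34892.35708 + 1926.85882) = 191.883 km
  3: √((0.683·111.32)² + (1.034·88.5)²) = √(5780.79812 + 8373.89708) = 118.974 km
  4: √((0.630·111.32)² + (0.043·88.5)²) = √(4918.44132 + 14.48183) = 70.235 km
  5: √((1.718·111.32)² + (2.964·88.5)²) = √(36575.70571 + 68808.63460) = 324.630 km
  → nearest: 4 (70.235 km)
Q at 35.623°N, 121.291°W:
  1: √((1.144·111.32)² + (-0.531·88.5)²) = √(16218.04288 + 2208.38904) = 135.744 km
  2: √((3.896·111.32)² + (-3.684·88.5)²) = √(188098.04934 + 106298.16916) = 542.583 km
  3: √((2.901·111.32)² + (-3.146·88.5)²) = √(104289.80440 + 77518.25324) = 426.390 km
  4: √((2.848·111.32)² + (-4.137·88.5)²) = √(100513.95579 + 134047.14950) = 484.315 km
  5: √((3.936·111.32)² + (-1.216·88.5)²) = √(191980.25971 + 11581.20346) = 451.178 km
  → nearest: 1 (135.744 km)
R at 38.628°N, 123.036°W:
  1: √((-1.861·111.32)² + (1.214·88.5)²) = √(42917.96701 + 11543.13872) = 233.369 km
  2: √((0.891·111.32)² + (-1.939·88.5)²) = √(9837.88640 + 29447.07480) = 198.204 km
  3: √((-0.104·111.32)² + (-1.401·88.5)²) = √(134.03341 + 15373.14813) = 124.528 km
  4: √((-0.157·111.32)² + (-2.392·88.5)²) = √(305.45392 + 44813.50286) = 212.412 km
  5: √((0.931·111.32)² + (0.529·88.5)²) = √(10741.02574 + 2191.78467) = 113.723 km
  → nearest: 5 (113.723 km)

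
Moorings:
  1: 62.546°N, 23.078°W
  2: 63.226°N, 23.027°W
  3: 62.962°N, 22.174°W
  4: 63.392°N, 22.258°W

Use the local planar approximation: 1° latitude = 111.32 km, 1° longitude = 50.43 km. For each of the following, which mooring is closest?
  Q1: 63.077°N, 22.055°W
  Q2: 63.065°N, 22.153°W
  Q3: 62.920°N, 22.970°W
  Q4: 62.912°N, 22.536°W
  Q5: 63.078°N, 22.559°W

Q1 at 63.077°N, 22.055°W:
  1: √((-0.531·111.32)² + (-1.023·50.43)²) = √(3494.10086 + 2661.51675) = 78.458 km
  2: √((0.149·111.32)² + (-0.972·50.43)²) = √(275.11795 + 2402.76040) = 51.748 km
  3: √((-0.115·111.32)² + (-0.119·50.43)²) = √(163.88608 + 36.01404) = 14.139 km
  4: √((0.315·111.32)² + (-0.203·50.43)²) = √(1229.61033 + 104.80211) = 36.530 km
  → nearest: 3 (14.139 km)
Q2 at 63.065°N, 22.153°W:
  1: √((-0.519·111.32)² + (-0.925·50.43)²) = √(3337.95987 + 2176.01258) = 74.256 km
  2: √((0.161·111.32)² + (-0.874·50.43)²) = √(321.21672 + 1942.67791) = 47.580 km
  3: √((-0.103·111.32)² + (-0.021·50.43)²) = √(131.46824 + 1.12154) = 11.515 km
  4: √((0.327·111.32)² + (-0.105·50.43)²) = √(1325.07939 + 28.03861) = 36.785 km
  → nearest: 3 (11.515 km)
Q3 at 62.920°N, 22.970°W:
  1: √((-0.374·111.32)² + (-0.108·50.43)²) = √(1733.36331 + 29.66371) = 41.988 km
  2: √((0.306·111.32)² + (-0.057·50.43)²) = √(1160.35065 + 8.26281) = 34.185 km
  3: √((0.042·111.32)² + (0.796·50.43)²) = √(21.85974 + 1611.40264) = 40.414 km
  4: √((0.472·111.32)² + (0.712·50.43)²) = √(2760.77105 + 1289.25233) = 63.640 km
  → nearest: 2 (34.185 km)
Q4 at 62.912°N, 22.536°W:
  1: √((-0.366·111.32)² + (-0.542·50.43)²) = √(1660.00183 + 747.09617) = 49.062 km
  2: √((0.314·111.32)² + (-0.491·50.43)²) = √(1221.81567 + 613.11356) = 42.836 km
  3: √((0.050·111.32)² + (0.362·50.43)²) = √(30.98036 + 333.26912) = 19.085 km
  4: √((0.480·111.32)² + (0.278·50.43)²) = √(2855.14961 + 196.54750) = 55.242 km
  → nearest: 3 (19.085 km)
Q5 at 63.078°N, 22.559°W:
  1: √((-0.532·111.32)² + (-0.519·50.43)²) = √(3507.27371 + 685.03483) = 64.748 km
  2: √((0.148·111.32)² + (-0.468·50.43)²) = √(271.43749 + 557.01853) = 28.783 km
  3: √((-0.116·111.32)² + (0.385·50.43)²) = √(166.74867 + 376.96358) = 23.318 km
  4: √((0.314·111.32)² + (0.301·50.43)²) = √(1221.81567 + 230.41510) = 38.108 km
  → nearest: 3 (23.318 km)

Q1→3; Q2→3; Q3→2; Q4→3; Q5→3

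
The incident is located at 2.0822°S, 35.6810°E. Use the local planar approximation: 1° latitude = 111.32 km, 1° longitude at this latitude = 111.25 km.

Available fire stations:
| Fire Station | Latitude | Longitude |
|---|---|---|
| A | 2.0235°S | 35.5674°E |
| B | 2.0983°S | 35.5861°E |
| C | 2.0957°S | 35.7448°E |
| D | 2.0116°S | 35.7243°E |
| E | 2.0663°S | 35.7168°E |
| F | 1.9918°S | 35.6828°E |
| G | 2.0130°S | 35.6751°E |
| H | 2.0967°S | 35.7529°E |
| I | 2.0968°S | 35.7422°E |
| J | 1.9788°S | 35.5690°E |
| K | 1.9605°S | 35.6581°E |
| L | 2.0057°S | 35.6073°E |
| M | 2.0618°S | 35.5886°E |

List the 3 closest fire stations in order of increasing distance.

Distances from 2.0822°S, 35.6810°E:
A: 14.2274 km
B: 10.7087 km
C: 7.2551 km
D: 9.2180 km
E: 4.3583 km
F: 10.0653 km
G: 7.7313 km
H: 8.1601 km
I: 6.9998 km
J: 16.9630 km
K: 13.7851 km
L: 11.8215 km
M: 10.5274 km
Sorted: E (4.3583 km) < I (6.9998 km) < C (7.2551 km) < G (7.7313 km) < H (8.1601 km) < …

E, I, C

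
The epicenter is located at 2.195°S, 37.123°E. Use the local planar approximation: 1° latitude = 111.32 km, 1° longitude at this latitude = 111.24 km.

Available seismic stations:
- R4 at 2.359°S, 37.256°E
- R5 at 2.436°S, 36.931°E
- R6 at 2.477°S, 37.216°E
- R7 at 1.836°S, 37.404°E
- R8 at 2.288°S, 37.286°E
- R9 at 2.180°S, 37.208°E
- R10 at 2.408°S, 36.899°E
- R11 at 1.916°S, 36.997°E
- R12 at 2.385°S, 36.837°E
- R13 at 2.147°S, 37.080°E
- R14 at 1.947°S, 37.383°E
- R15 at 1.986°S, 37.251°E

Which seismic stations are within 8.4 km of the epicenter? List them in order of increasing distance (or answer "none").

R13

Distances from 2.195°S, 37.123°E:
R4: √((-0.164·111.32)² + (0.133·111.24)²) = √(333.29906 + 218.88966) = 23.499 km
R5: √((-0.241·111.32)² + (-0.192·111.24)²) = √(719.74802 + 456.16758) = 34.292 km
R6: √((-0.282·111.32)² + (0.093·111.24)²) = √(985.47273 + 107.02565) = 33.053 km
R7: √((0.359·111.32)² + (0.281·111.24)²) = √(1597.11170 + 977.09007) = 50.737 km
R8: √((-0.093·111.32)² + (0.163·111.24)²) = √(107.17964 + 328.77378) = 20.879 km
R9: √((0.015·111.32)² + (0.085·111.24)²) = √(2.78823 + 89.40459) = 9.602 km
R10: √((-0.213·111.32)² + (-0.224·111.24)²) = √(562.21911 + 620.89476) = 34.396 km
R11: √((0.279·111.32)² + (-0.126·111.24)²) = √(964.61676 + 196.45498) = 34.075 km
R12: √((-0.190·111.32)² + (-0.286·111.24)²) = √(447.35634 + 1012.17132) = 38.204 km
R13: √((0.048·111.32)² + (-0.043·111.24)²) = √(28.55150 + 22.88015) = 7.172 km
R14: √((0.248·111.32)² + (0.260·111.24)²) = √(762.16633 + 836.50522) = 39.983 km
R15: √((0.209·111.32)² + (0.128·111.24)²) = √(541.30117 + 202.74115) = 27.277 km
Threshold 8.4 km: R13 (7.172 km) is within range.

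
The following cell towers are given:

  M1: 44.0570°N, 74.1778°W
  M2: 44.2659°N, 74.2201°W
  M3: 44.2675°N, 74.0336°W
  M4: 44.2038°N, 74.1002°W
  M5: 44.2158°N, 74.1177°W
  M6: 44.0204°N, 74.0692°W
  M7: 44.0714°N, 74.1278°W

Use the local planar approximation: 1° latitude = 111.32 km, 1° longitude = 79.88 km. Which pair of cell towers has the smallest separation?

Pairwise distances:
M1–M2: 23.4989 km
M1–M3: 26.1109 km
M1–M4: 17.4779 km
M1–M5: 18.3179 km
M1–M6: 9.5841 km
M1–M7: 4.3037 km
M2–M3: 14.8987 km
M2–M4: 11.8119 km
M2–M5: 9.9001 km
M2–M6: 29.8693 km
M2–M7: 22.8726 km
M3–M4: 8.8649 km
M3–M5: 8.8461 km
M3–M6: 27.6538 km
M3–M7: 23.0903 km
M4–M5: 1.9335 km
M4–M6: 20.5657 km
M4–M7: 14.9027 km
M5–M6: 22.0942 km
M5–M7: 16.0948 km
M6–M7: 7.3582 km
Closest pair: M4–M5 at 1.9335 km.

M4 and M5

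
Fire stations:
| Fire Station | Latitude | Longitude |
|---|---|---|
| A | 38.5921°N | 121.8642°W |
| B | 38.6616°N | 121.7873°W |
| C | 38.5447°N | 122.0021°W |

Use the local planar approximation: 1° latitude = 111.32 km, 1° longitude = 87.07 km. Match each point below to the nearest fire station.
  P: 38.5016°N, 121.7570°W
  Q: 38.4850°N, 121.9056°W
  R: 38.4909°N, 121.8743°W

P at 38.5016°N, 121.7570°W:
  A: 13.7338 km
  B: 18.0055 km
  C: 21.8735 km
  → nearest: A (13.7338 km)
Q at 38.4850°N, 121.9056°W:
  A: 12.4554 km
  B: 22.1941 km
  C: 10.7128 km
  → nearest: C (10.7128 km)
R at 38.4909°N, 121.8743°W:
  A: 11.2999 km
  B: 20.4565 km
  C: 12.6369 km
  → nearest: A (11.2999 km)

P→A; Q→C; R→A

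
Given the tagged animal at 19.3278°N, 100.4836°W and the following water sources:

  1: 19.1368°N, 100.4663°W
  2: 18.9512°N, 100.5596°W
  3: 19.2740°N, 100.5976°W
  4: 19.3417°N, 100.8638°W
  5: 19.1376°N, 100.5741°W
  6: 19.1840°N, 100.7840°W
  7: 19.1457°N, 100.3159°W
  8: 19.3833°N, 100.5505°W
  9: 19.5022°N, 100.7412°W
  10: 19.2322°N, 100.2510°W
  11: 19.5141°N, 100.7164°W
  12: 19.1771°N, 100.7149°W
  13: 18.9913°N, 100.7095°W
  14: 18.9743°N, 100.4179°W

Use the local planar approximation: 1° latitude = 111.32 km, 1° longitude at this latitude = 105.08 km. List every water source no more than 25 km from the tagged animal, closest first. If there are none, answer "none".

Distances from 19.3278°N, 100.4836°W:
1: √((-0.1910·111.32)² + (0.0173·105.08)²) = √(452.077747 + 3.304702) = 21.3397 km
2: √((-0.3766·111.32)² + (-0.0760·105.08)²) = √(1757.547320 + 63.777474) = 42.6770 km
3: √((-0.0538·111.32)² + (-0.1140·105.08)²) = √(35.868313 + 143.499316) = 13.3928 km
4: √((0.0139·111.32)² + (-0.3802·105.08)²) = √(2.394286 + 1596.115640) = 39.9814 km
5: √((-0.1902·111.32)² + (-0.0905·105.08)²) = √(448.298639 + 90.435155) = 23.2106 km
6: √((-0.1438·111.32)² + (-0.3004·105.08)²) = √(256.250173 + 996.414376) = 35.3930 km
7: √((-0.1821·111.32)² + (0.1677·105.08)²) = √(410.928523 + 310.531924) = 26.8600 km
8: √((0.0555·111.32)² + (-0.0669·105.08)²) = √(38.170897 + 49.418819) = 9.3589 km
9: √((0.1744·111.32)² + (-0.2576·105.08)²) = √(376.911472 + 732.709539) = 33.3110 km
10: √((-0.0956·111.32)² + (0.2326·105.08)²) = √(113.256251 + 597.392202) = 26.6580 km
11: √((0.1863·111.32)² + (-0.2328·105.08)²) = √(430.102637 + 598.419973) = 32.0706 km
12: √((-0.1507·111.32)² + (-0.2313·105.08)²) = √(281.431626 + 590.733219) = 29.5324 km
13: √((-0.3365·111.32)² + (-0.2259·105.08)²) = √(1403.190166 + 563.472324) = 44.3471 km
14: √((-0.3535·111.32)² + (0.0657·105.08)²) = √(1548.549997 + 47.661847) = 39.9526 km
Threshold 25 km: 8 (9.3589 km), 3 (13.3928 km), 1 (21.3397 km), 5 (23.2106 km) are within range.

8, 3, 1, 5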